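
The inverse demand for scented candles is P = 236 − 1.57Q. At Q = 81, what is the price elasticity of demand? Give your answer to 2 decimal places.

-0.86

At Q = 81, P = 236 − 1.57(81) = 108.83.
dP/dQ = −1.57, so dQ/dP = 1/(−1.57) = -0.637.
ε = (dQ/dP)(P/Q) = (-0.637)(108.83/81).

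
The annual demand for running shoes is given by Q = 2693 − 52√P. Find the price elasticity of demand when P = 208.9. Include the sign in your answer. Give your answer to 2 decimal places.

At P = 208.9, Q = 1941.425.
dQ/dP = −52/(2√P) = -1.799.
ε = (dQ/dP)(P/Q) = (-1.799)(208.9/1941.425).

-0.19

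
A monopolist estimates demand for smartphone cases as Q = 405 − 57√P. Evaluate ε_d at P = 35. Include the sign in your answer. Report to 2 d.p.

At P = 35, Q = 67.783.
dQ/dP = −57/(2√P) = -4.817.
ε = (dQ/dP)(P/Q) = (-4.817)(35/67.783).

-2.49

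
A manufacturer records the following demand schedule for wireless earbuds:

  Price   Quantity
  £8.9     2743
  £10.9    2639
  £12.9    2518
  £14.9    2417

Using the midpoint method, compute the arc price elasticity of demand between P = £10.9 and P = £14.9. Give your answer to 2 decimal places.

At P = 10.9, Q = 2639; at P = 14.9, Q = 2417.
ΔQ = -222, ΔP = 4.0. Midpoints: P̄ = 12.90, Q̄ = 2528.0.
ε = (ΔQ/ΔP)(P̄/Q̄) = (-222/4.0)(12.90/2528.0).

-0.28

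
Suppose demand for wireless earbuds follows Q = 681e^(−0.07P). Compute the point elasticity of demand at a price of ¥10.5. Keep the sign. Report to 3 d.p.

-0.735

At P = 10.5, Q = 326.543.
dQ/dP = −0.07·681e^(−0.07P) = −0.07Q = -22.858.
ε = (dQ/dP)(P/Q) = (-22.858)(10.5/326.543).
|ε| < 1, so demand is inelastic at this price.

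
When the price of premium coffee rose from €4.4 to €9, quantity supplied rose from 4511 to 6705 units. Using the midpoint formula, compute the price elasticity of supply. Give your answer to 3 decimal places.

ΔQ = 6705 − 4511 = 2194; ΔP = 9 − 4.4 = 4.6.
Midpoints: P̄ = 6.70, Q̄ = 5608.0.
ε_s = (ΔQ/ΔP)(P̄/Q̄) = (2194/4.6)(6.70/5608.0).

0.570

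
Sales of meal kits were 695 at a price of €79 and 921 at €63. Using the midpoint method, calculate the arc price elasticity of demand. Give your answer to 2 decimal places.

-1.24

ΔQ = 921 − 695 = 226; ΔP = 63 − 79 = -16.
Midpoints: P̄ = 71.00, Q̄ = 808.0.
ε = (ΔQ/ΔP)(P̄/Q̄) = (226/-16)(71.00/808.0).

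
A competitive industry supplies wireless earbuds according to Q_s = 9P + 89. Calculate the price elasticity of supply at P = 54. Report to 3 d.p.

At P = 54, Q_s = 575.
dQ_s/dP = 9.
ε_s = (dQ_s/dP)(P/Q_s) = (9)(54/575).

0.845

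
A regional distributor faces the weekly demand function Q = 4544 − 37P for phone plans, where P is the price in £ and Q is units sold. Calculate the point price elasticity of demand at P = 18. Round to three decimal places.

-0.172

At P = 18, Q = 3878.
dQ/dP = −37.
ε = (dQ/dP)(P/Q) = (-37)(18/3878).
|ε| < 1, so demand is inelastic at this price.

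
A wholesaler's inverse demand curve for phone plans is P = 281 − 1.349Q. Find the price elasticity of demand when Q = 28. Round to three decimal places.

At Q = 28, P = 281 − 1.349(28) = 243.23.
dP/dQ = −1.349, so dQ/dP = 1/(−1.349) = -0.741.
ε = (dQ/dP)(P/Q) = (-0.741)(243.23/28).

-6.439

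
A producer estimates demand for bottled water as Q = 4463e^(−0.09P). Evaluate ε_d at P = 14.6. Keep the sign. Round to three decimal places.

At P = 14.6, Q = 1199.400.
dQ/dP = −0.09·4463e^(−0.09P) = −0.09Q = -107.946.
ε = (dQ/dP)(P/Q) = (-107.946)(14.6/1199.400).

-1.314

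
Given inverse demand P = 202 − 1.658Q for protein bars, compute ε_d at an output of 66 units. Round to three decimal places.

At Q = 66, P = 202 − 1.658(66) = 92.57.
dP/dQ = −1.658, so dQ/dP = 1/(−1.658) = -0.603.
ε = (dQ/dP)(P/Q) = (-0.603)(92.57/66).

-0.846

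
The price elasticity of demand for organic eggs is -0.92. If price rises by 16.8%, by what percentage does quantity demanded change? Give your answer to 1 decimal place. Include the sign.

-15.5%

%ΔQ ≈ ε × %ΔP = (-0.92)(16.8%) = -15.46%.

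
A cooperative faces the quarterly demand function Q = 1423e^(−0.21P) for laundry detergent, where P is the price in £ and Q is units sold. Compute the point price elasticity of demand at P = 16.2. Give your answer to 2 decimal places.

At P = 16.2, Q = 47.395.
dQ/dP = −0.21·1423e^(−0.21P) = −0.21Q = -9.953.
ε = (dQ/dP)(P/Q) = (-9.953)(16.2/47.395).

-3.40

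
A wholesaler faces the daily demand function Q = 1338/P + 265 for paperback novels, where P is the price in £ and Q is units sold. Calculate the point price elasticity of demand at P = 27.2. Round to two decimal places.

-0.16

At P = 27.2, Q = 314.191.
dQ/dP = −1338/P² = -1.808.
ε = (dQ/dP)(P/Q) = (-1.808)(27.2/314.191).
|ε| < 1, so demand is inelastic at this price.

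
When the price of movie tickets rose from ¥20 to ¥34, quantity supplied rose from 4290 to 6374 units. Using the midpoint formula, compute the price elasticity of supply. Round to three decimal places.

ΔQ = 6374 − 4290 = 2084; ΔP = 34 − 20 = 14.
Midpoints: P̄ = 27.00, Q̄ = 5332.0.
ε_s = (ΔQ/ΔP)(P̄/Q̄) = (2084/14)(27.00/5332.0).

0.754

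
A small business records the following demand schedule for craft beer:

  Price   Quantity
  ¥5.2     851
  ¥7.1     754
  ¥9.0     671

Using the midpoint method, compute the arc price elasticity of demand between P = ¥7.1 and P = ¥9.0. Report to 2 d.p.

-0.49

At P = 7.1, Q = 754; at P = 9.0, Q = 671.
ΔQ = -83, ΔP = 1.9. Midpoints: P̄ = 8.05, Q̄ = 712.5.
ε = (ΔQ/ΔP)(P̄/Q̄) = (-83/1.9)(8.05/712.5).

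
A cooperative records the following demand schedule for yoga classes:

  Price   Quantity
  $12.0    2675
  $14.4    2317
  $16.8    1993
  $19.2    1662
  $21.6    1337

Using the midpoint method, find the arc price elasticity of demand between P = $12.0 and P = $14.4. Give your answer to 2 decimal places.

At P = 12.0, Q = 2675; at P = 14.4, Q = 2317.
ΔQ = -358, ΔP = 2.4. Midpoints: P̄ = 13.20, Q̄ = 2496.0.
ε = (ΔQ/ΔP)(P̄/Q̄) = (-358/2.4)(13.20/2496.0).

-0.79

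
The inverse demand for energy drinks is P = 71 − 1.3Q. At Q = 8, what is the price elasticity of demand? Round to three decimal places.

At Q = 8, P = 71 − 1.3(8) = 60.60.
dP/dQ = −1.3, so dQ/dP = 1/(−1.3) = -0.769.
ε = (dQ/dP)(P/Q) = (-0.769)(60.60/8).

-5.827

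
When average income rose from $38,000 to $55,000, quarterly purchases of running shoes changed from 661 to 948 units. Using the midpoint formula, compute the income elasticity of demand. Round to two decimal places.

0.98

ΔQ = 287, ΔI = 17000. Midpoints: Ī = 46,500, Q̄ = 804.5.
ε_I = (ΔQ/ΔI)(Ī/Q̄) = (287/17000)(46500/804.5).
ε_I > 0, so the good is normal.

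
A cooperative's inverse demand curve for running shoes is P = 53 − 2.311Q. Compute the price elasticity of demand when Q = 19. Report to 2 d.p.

-0.21

At Q = 19, P = 53 − 2.311(19) = 9.09.
dP/dQ = −2.311, so dQ/dP = 1/(−2.311) = -0.433.
ε = (dQ/dP)(P/Q) = (-0.433)(9.09/19).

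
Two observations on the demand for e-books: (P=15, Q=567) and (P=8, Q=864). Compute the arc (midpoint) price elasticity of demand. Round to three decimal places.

-0.682

ΔQ = 864 − 567 = 297; ΔP = 8 − 15 = -7.
Midpoints: P̄ = 11.50, Q̄ = 715.5.
ε = (ΔQ/ΔP)(P̄/Q̄) = (297/-7)(11.50/715.5).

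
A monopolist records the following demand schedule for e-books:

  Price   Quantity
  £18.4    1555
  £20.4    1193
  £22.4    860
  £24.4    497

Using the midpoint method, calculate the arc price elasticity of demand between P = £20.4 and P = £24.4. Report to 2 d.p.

At P = 20.4, Q = 1193; at P = 24.4, Q = 497.
ΔQ = -696, ΔP = 4.0. Midpoints: P̄ = 22.40, Q̄ = 845.0.
ε = (ΔQ/ΔP)(P̄/Q̄) = (-696/4.0)(22.40/845.0).

-4.61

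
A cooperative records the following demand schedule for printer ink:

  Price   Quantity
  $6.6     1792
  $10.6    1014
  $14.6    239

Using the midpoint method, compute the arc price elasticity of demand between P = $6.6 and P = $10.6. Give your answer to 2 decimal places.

At P = 6.6, Q = 1792; at P = 10.6, Q = 1014.
ΔQ = -778, ΔP = 4.0. Midpoints: P̄ = 8.60, Q̄ = 1403.0.
ε = (ΔQ/ΔP)(P̄/Q̄) = (-778/4.0)(8.60/1403.0).

-1.19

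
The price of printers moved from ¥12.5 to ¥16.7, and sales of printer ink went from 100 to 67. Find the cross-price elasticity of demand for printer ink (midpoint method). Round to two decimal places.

-1.37

ΔQ_x = 67 − 100 = -33; ΔP_y = 16.7 − 12.5 = 4.2.
Midpoints: P̄_y = 14.60, Q̄_x = 83.5.
ε_xy = (ΔQ_x/ΔP_y)(P̄_y/Q̄_x) = (-33/4.2)(14.60/83.5).
ε_xy < 0, so the goods are complements.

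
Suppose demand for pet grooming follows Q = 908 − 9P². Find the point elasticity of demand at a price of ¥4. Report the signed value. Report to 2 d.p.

At P = 4, Q = 764.
dQ/dP = −18P = -72.
ε = (dQ/dP)(P/Q) = (-72)(4/764).
|ε| < 1, so demand is inelastic at this price.

-0.38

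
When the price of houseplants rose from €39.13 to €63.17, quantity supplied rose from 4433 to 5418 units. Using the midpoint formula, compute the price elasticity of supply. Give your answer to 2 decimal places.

ΔQ = 5418 − 4433 = 985; ΔP = 63.17 − 39.13 = 24.04.
Midpoints: P̄ = 51.15, Q̄ = 4925.5.
ε_s = (ΔQ/ΔP)(P̄/Q̄) = (985/24.04)(51.15/4925.5).

0.43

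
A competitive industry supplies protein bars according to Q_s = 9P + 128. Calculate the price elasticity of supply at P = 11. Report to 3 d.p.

0.436

At P = 11, Q_s = 227.
dQ_s/dP = 9.
ε_s = (dQ_s/dP)(P/Q_s) = (9)(11/227).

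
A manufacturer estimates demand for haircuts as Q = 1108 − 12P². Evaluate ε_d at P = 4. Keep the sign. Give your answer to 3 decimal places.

-0.419

At P = 4, Q = 916.
dQ/dP = −24P = -96.
ε = (dQ/dP)(P/Q) = (-96)(4/916).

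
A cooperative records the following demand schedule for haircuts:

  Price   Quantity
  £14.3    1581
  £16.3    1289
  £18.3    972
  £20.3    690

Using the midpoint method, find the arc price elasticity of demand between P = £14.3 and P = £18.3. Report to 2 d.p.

At P = 14.3, Q = 1581; at P = 18.3, Q = 972.
ΔQ = -609, ΔP = 4.0. Midpoints: P̄ = 16.30, Q̄ = 1276.5.
ε = (ΔQ/ΔP)(P̄/Q̄) = (-609/4.0)(16.30/1276.5).

-1.94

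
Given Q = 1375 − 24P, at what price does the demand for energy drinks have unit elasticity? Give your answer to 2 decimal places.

For linear demand Q = a − bP, ε = −bP/(a − bP). |ε| = 1 when bP = a − bP, i.e. P = a/(2b).
P = 1375/(2·24) = 1375/48 = 28.6458.

28.65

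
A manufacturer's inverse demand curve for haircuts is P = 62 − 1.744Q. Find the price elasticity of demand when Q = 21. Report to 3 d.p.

-0.693

At Q = 21, P = 62 − 1.744(21) = 25.38.
dP/dQ = −1.744, so dQ/dP = 1/(−1.744) = -0.573.
ε = (dQ/dP)(P/Q) = (-0.573)(25.38/21).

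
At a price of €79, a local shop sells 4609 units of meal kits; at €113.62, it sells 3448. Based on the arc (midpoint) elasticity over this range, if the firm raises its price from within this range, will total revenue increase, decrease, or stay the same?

Arc ε = (-1161/34.62)(96.31/4028.5) ≈ -0.802.
|ε| = 0.80 < 1, so demand is inelastic. A price rise therefore raises total revenue.

increase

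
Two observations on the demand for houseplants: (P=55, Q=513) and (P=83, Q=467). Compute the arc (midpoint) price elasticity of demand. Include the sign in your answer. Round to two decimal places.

-0.23

ΔQ = 467 − 513 = -46; ΔP = 83 − 55 = 28.
Midpoints: P̄ = 69.00, Q̄ = 490.0.
ε = (ΔQ/ΔP)(P̄/Q̄) = (-46/28)(69.00/490.0).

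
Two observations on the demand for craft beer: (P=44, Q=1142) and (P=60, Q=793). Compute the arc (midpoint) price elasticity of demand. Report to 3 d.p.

ΔQ = 793 − 1142 = -349; ΔP = 60 − 44 = 16.
Midpoints: P̄ = 52.00, Q̄ = 967.5.
ε = (ΔQ/ΔP)(P̄/Q̄) = (-349/16)(52.00/967.5).

-1.172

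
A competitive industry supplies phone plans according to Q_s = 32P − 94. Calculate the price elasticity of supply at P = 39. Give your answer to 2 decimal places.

At P = 39, Q_s = 1154.
dQ_s/dP = 32.
ε_s = (dQ_s/dP)(P/Q_s) = (32)(39/1154).

1.08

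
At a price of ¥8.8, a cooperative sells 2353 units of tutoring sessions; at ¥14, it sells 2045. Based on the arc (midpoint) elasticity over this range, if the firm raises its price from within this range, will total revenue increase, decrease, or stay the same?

increase

Arc ε = (-308/5.2)(11.40/2199.0) ≈ -0.307.
|ε| = 0.31 < 1, so demand is inelastic. A price rise therefore raises total revenue.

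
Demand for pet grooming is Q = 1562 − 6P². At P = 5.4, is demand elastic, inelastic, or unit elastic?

inelastic

Q = 1387.040, dQ/dP = -64.800.
ε = (dQ/dP)(P/Q) ≈ -0.252.
|ε| = 0.25 < 1.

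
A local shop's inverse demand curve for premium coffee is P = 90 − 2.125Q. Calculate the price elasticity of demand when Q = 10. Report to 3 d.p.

-3.235

At Q = 10, P = 90 − 2.125(10) = 68.75.
dP/dQ = −2.125, so dQ/dP = 1/(−2.125) = -0.471.
ε = (dQ/dP)(P/Q) = (-0.471)(68.75/10).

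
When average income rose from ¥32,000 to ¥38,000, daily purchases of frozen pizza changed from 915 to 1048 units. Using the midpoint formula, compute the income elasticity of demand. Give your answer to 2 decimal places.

0.79

ΔQ = 133, ΔI = 6000. Midpoints: Ī = 35,000, Q̄ = 981.5.
ε_I = (ΔQ/ΔI)(Ī/Q̄) = (133/6000)(35000/981.5).
ε_I > 0, so the good is normal.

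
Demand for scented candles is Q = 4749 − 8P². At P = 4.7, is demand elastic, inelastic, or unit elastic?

Q = 4572.280, dQ/dP = -75.200.
ε = (dQ/dP)(P/Q) ≈ -0.077.
|ε| = 0.08 < 1.

inelastic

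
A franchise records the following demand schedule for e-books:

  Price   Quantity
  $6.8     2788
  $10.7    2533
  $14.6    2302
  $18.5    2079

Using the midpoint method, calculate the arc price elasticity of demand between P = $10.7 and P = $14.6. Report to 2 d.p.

-0.31

At P = 10.7, Q = 2533; at P = 14.6, Q = 2302.
ΔQ = -231, ΔP = 3.9. Midpoints: P̄ = 12.65, Q̄ = 2417.5.
ε = (ΔQ/ΔP)(P̄/Q̄) = (-231/3.9)(12.65/2417.5).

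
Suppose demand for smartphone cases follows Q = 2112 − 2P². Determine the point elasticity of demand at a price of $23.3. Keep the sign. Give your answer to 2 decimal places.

-2.12

At P = 23.3, Q = 1026.220.
dQ/dP = −4P = -93.200.
ε = (dQ/dP)(P/Q) = (-93.200)(23.3/1026.220).
|ε| > 1, so demand is elastic at this price.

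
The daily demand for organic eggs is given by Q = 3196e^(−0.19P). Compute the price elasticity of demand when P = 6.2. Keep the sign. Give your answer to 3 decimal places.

-1.178

At P = 6.2, Q = 984.029.
dQ/dP = −0.19·3196e^(−0.19P) = −0.19Q = -186.965.
ε = (dQ/dP)(P/Q) = (-186.965)(6.2/984.029).
|ε| > 1, so demand is elastic at this price.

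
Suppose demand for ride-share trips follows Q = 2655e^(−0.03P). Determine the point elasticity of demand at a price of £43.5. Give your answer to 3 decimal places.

At P = 43.5, Q = 719.963.
dQ/dP = −0.03·2655e^(−0.03P) = −0.03Q = -21.599.
ε = (dQ/dP)(P/Q) = (-21.599)(43.5/719.963).
|ε| > 1, so demand is elastic at this price.

-1.305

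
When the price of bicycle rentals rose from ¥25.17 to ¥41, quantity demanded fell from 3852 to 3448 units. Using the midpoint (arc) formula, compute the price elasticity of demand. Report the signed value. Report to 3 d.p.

-0.231

ΔQ = 3448 − 3852 = -404; ΔP = 41 − 25.17 = 15.83.
Midpoints: P̄ = 33.09, Q̄ = 3650.0.
ε = (ΔQ/ΔP)(P̄/Q̄) = (-404/15.83)(33.09/3650.0).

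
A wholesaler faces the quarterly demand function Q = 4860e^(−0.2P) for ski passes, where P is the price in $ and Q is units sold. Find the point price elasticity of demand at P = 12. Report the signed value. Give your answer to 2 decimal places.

-2.40

At P = 12, Q = 440.889.
dQ/dP = −0.2·4860e^(−0.2P) = −0.2Q = -88.178.
ε = (dQ/dP)(P/Q) = (-88.178)(12/440.889).
|ε| > 1, so demand is elastic at this price.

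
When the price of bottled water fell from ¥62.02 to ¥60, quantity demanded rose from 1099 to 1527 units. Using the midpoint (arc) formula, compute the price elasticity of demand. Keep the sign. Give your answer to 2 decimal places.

-9.85

ΔQ = 1527 − 1099 = 428; ΔP = 60 − 62.02 = -2.02.
Midpoints: P̄ = 61.01, Q̄ = 1313.0.
ε = (ΔQ/ΔP)(P̄/Q̄) = (428/-2.02)(61.01/1313.0).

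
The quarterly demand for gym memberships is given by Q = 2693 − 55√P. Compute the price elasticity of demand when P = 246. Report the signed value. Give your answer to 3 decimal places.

-0.236

At P = 246, Q = 1830.359.
dQ/dP = −55/(2√P) = -1.753.
ε = (dQ/dP)(P/Q) = (-1.753)(246/1830.359).
|ε| < 1, so demand is inelastic at this price.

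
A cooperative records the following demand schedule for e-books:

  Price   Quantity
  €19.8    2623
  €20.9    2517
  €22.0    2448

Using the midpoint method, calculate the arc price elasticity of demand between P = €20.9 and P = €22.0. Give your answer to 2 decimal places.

-0.54

At P = 20.9, Q = 2517; at P = 22.0, Q = 2448.
ΔQ = -69, ΔP = 1.1. Midpoints: P̄ = 21.45, Q̄ = 2482.5.
ε = (ΔQ/ΔP)(P̄/Q̄) = (-69/1.1)(21.45/2482.5).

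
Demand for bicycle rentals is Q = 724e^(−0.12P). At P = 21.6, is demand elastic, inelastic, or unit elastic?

elastic

Q = 54.206, dQ/dP = -6.505.
ε = (dQ/dP)(P/Q) ≈ -2.592.
|ε| = 2.59 > 1.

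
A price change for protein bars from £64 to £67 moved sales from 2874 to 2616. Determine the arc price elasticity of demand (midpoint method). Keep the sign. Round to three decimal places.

-2.052

ΔQ = 2616 − 2874 = -258; ΔP = 67 − 64 = 3.
Midpoints: P̄ = 65.50, Q̄ = 2745.0.
ε = (ΔQ/ΔP)(P̄/Q̄) = (-258/3)(65.50/2745.0).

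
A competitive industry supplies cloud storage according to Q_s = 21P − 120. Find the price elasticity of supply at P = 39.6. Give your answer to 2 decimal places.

1.17

At P = 39.6, Q_s = 711.60.
dQ_s/dP = 21.
ε_s = (dQ_s/dP)(P/Q_s) = (21)(39.6/711.60).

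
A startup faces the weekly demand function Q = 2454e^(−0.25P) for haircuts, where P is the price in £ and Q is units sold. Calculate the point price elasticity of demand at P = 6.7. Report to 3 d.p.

-1.675

At P = 6.7, Q = 459.654.
dQ/dP = −0.25·2454e^(−0.25P) = −0.25Q = -114.914.
ε = (dQ/dP)(P/Q) = (-114.914)(6.7/459.654).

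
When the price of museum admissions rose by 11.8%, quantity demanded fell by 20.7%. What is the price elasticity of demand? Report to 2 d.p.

ε = %ΔQ / %ΔP = (-20.7)/(11.8) = -1.754.

-1.75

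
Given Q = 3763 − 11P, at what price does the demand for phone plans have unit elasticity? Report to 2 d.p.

For linear demand Q = a − bP, ε = −bP/(a − bP). |ε| = 1 when bP = a − bP, i.e. P = a/(2b).
P = 3763/(2·11) = 3763/22 = 171.0455.

171.05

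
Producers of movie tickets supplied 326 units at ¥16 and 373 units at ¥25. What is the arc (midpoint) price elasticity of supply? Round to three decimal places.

0.306

ΔQ = 373 − 326 = 47; ΔP = 25 − 16 = 9.
Midpoints: P̄ = 20.50, Q̄ = 349.5.
ε_s = (ΔQ/ΔP)(P̄/Q̄) = (47/9)(20.50/349.5).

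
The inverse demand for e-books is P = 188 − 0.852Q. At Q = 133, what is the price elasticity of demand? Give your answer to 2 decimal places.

-0.66

At Q = 133, P = 188 − 0.852(133) = 74.68.
dP/dQ = −0.852, so dQ/dP = 1/(−0.852) = -1.174.
ε = (dQ/dP)(P/Q) = (-1.174)(74.68/133).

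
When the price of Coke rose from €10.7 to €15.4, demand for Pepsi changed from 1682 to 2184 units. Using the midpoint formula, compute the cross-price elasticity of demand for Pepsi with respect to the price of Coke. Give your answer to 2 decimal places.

ΔQ_x = 2184 − 1682 = 502; ΔP_y = 15.4 − 10.7 = 4.7.
Midpoints: P̄_y = 13.05, Q̄_x = 1933.0.
ε_xy = (ΔQ_x/ΔP_y)(P̄_y/Q̄_x) = (502/4.7)(13.05/1933.0).
ε_xy > 0, so the goods are substitutes.

0.72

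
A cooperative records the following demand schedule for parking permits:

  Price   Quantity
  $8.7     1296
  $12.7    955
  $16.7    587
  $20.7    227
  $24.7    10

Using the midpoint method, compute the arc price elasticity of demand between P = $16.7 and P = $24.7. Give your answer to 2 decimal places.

At P = 16.7, Q = 587; at P = 24.7, Q = 10.
ΔQ = -577, ΔP = 8.0. Midpoints: P̄ = 20.70, Q̄ = 298.5.
ε = (ΔQ/ΔP)(P̄/Q̄) = (-577/8.0)(20.70/298.5).

-5.00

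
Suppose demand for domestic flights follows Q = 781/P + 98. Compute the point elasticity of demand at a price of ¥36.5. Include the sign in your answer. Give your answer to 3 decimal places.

-0.179

At P = 36.5, Q = 119.397.
dQ/dP = −781/P² = -0.586.
ε = (dQ/dP)(P/Q) = (-0.586)(36.5/119.397).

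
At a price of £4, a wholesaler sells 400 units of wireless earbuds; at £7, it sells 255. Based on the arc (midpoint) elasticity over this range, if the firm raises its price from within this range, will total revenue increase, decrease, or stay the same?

Arc ε = (-145/3)(5.50/327.5) ≈ -0.812.
|ε| = 0.81 < 1, so demand is inelastic. A price rise therefore raises total revenue.

increase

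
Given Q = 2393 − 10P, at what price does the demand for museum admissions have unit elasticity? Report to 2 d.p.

119.65

For linear demand Q = a − bP, ε = −bP/(a − bP). |ε| = 1 when bP = a − bP, i.e. P = a/(2b).
P = 2393/(2·10) = 2393/20 = 119.6500.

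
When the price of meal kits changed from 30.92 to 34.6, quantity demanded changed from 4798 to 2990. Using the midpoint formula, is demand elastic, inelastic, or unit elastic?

elastic

Arc ε ≈ -4.133.
|ε| = 4.13 > 1.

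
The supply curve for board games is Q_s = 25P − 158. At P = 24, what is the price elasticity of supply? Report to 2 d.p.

At P = 24, Q_s = 442.
dQ_s/dP = 25.
ε_s = (dQ_s/dP)(P/Q_s) = (25)(24/442).

1.36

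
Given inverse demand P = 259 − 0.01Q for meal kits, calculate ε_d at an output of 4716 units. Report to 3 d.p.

At Q = 4716, P = 259 − 0.01(4716) = 211.84.
dP/dQ = −0.01, so dQ/dP = 1/(−0.01) = -100.000.
ε = (dQ/dP)(P/Q) = (-100.000)(211.84/4716).

-4.492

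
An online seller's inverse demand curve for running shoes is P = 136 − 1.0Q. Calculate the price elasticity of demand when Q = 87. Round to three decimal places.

At Q = 87, P = 136 − 1.0(87) = 49.00.
dP/dQ = −1.0, so dQ/dP = 1/(−1.0) = -1.000.
ε = (dQ/dP)(P/Q) = (-1.000)(49.00/87).

-0.563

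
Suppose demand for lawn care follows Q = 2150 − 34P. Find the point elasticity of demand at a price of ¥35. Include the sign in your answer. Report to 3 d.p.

-1.240

At P = 35, Q = 960.
dQ/dP = −34.
ε = (dQ/dP)(P/Q) = (-34)(35/960).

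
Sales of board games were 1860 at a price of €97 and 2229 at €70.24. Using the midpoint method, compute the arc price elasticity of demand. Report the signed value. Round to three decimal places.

ΔQ = 2229 − 1860 = 369; ΔP = 70.24 − 97 = -26.76.
Midpoints: P̄ = 83.62, Q̄ = 2044.5.
ε = (ΔQ/ΔP)(P̄/Q̄) = (369/-26.76)(83.62/2044.5).

-0.564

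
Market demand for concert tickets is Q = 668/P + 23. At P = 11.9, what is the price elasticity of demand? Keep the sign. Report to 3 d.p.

-0.709

At P = 11.9, Q = 79.134.
dQ/dP = −668/P² = -4.717.
ε = (dQ/dP)(P/Q) = (-4.717)(11.9/79.134).
|ε| < 1, so demand is inelastic at this price.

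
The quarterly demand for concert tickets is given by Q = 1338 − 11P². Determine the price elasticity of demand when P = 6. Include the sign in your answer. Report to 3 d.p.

-0.841

At P = 6, Q = 942.
dQ/dP = −22P = -132.
ε = (dQ/dP)(P/Q) = (-132)(6/942).
|ε| < 1, so demand is inelastic at this price.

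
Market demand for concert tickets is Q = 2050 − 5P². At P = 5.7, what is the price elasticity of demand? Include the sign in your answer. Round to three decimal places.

At P = 5.7, Q = 1887.550.
dQ/dP = −10P = -57.
ε = (dQ/dP)(P/Q) = (-57)(5.7/1887.550).
|ε| < 1, so demand is inelastic at this price.

-0.172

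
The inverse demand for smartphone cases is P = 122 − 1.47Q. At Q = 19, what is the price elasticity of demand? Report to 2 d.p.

At Q = 19, P = 122 − 1.47(19) = 94.07.
dP/dQ = −1.47, so dQ/dP = 1/(−1.47) = -0.680.
ε = (dQ/dP)(P/Q) = (-0.680)(94.07/19).

-3.37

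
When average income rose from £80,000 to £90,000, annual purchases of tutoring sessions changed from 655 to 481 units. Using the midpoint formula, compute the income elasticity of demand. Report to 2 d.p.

ΔQ = -174, ΔI = 10000. Midpoints: Ī = 85,000, Q̄ = 568.0.
ε_I = (ΔQ/ΔI)(Ī/Q̄) = (-174/10000)(85000/568.0).
ε_I < 0, so the good is inferior.

-2.60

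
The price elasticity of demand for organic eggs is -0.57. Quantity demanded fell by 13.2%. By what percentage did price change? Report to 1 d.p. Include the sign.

23.2%

%ΔP ≈ %ΔQ / ε = (-13.2%)/(-0.57) = 23.16%.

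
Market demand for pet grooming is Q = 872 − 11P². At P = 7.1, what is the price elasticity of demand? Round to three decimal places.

At P = 7.1, Q = 317.490.
dQ/dP = −22P = -156.200.
ε = (dQ/dP)(P/Q) = (-156.200)(7.1/317.490).

-3.493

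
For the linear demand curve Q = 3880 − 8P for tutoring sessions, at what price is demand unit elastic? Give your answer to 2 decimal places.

For linear demand Q = a − bP, ε = −bP/(a − bP). |ε| = 1 when bP = a − bP, i.e. P = a/(2b).
P = 3880/(2·8) = 3880/16 = 242.5000.

242.50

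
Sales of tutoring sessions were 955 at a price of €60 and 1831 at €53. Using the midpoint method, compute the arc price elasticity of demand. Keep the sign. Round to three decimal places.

-5.076

ΔQ = 1831 − 955 = 876; ΔP = 53 − 60 = -7.
Midpoints: P̄ = 56.50, Q̄ = 1393.0.
ε = (ΔQ/ΔP)(P̄/Q̄) = (876/-7)(56.50/1393.0).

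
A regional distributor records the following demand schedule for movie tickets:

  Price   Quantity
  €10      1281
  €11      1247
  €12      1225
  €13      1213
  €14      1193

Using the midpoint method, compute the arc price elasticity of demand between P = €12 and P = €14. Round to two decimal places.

-0.17

At P = 12, Q = 1225; at P = 14, Q = 1193.
ΔQ = -32, ΔP = 2. Midpoints: P̄ = 13.00, Q̄ = 1209.0.
ε = (ΔQ/ΔP)(P̄/Q̄) = (-32/2)(13.00/1209.0).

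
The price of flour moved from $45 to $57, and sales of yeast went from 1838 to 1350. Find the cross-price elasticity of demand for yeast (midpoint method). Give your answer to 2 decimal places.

ΔQ_x = 1350 − 1838 = -488; ΔP_y = 57 − 45 = 12.
Midpoints: P̄_y = 51.00, Q̄_x = 1594.0.
ε_xy = (ΔQ_x/ΔP_y)(P̄_y/Q̄_x) = (-488/12)(51.00/1594.0).

-1.30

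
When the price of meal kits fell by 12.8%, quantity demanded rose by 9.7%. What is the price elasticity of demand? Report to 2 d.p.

-0.76

ε = %ΔQ / %ΔP = (9.7)/(-12.8) = -0.758.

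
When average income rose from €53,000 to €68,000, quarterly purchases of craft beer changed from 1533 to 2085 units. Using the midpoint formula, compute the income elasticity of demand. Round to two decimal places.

1.23

ΔQ = 552, ΔI = 15000. Midpoints: Ī = 60,500, Q̄ = 1809.0.
ε_I = (ΔQ/ΔI)(Ī/Q̄) = (552/15000)(60500/1809.0).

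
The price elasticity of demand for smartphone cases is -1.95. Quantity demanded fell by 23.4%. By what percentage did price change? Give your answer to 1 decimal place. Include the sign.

12.0%

%ΔP ≈ %ΔQ / ε = (-23.4%)/(-1.95) = 12.00%.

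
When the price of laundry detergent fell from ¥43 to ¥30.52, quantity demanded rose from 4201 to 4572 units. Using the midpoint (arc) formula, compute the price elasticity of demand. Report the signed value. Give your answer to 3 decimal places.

ΔQ = 4572 − 4201 = 371; ΔP = 30.52 − 43 = -12.48.
Midpoints: P̄ = 36.76, Q̄ = 4386.5.
ε = (ΔQ/ΔP)(P̄/Q̄) = (371/-12.48)(36.76/4386.5).

-0.249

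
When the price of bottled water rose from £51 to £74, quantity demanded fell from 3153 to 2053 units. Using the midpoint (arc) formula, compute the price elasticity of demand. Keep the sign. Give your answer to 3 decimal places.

ΔQ = 2053 − 3153 = -1100; ΔP = 74 − 51 = 23.
Midpoints: P̄ = 62.50, Q̄ = 2603.0.
ε = (ΔQ/ΔP)(P̄/Q̄) = (-1100/23)(62.50/2603.0).

-1.148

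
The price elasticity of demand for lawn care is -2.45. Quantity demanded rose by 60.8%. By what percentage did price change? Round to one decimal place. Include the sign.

%ΔP ≈ %ΔQ / ε = (60.8%)/(-2.45) = -24.82%.

-24.8%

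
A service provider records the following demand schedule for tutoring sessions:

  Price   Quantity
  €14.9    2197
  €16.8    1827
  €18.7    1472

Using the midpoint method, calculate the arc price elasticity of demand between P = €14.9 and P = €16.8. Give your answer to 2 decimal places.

-1.53

At P = 14.9, Q = 2197; at P = 16.8, Q = 1827.
ΔQ = -370, ΔP = 1.9. Midpoints: P̄ = 15.85, Q̄ = 2012.0.
ε = (ΔQ/ΔP)(P̄/Q̄) = (-370/1.9)(15.85/2012.0).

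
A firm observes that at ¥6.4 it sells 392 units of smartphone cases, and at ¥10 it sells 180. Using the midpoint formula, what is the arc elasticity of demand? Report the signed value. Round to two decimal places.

-1.69

ΔQ = 180 − 392 = -212; ΔP = 10 − 6.4 = 3.6.
Midpoints: P̄ = 8.20, Q̄ = 286.0.
ε = (ΔQ/ΔP)(P̄/Q̄) = (-212/3.6)(8.20/286.0).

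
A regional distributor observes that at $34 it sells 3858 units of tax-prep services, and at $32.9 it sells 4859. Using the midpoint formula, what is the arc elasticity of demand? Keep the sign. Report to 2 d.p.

-6.98

ΔQ = 4859 − 3858 = 1001; ΔP = 32.9 − 34 = -1.1.
Midpoints: P̄ = 33.45, Q̄ = 4358.5.
ε = (ΔQ/ΔP)(P̄/Q̄) = (1001/-1.1)(33.45/4358.5).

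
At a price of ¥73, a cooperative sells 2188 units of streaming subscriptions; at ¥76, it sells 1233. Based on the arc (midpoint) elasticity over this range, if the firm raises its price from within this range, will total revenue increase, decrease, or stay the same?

decrease

Arc ε = (-955/3)(74.50/1710.5) ≈ -13.865.
|ε| = 13.86 > 1, so demand is elastic. A price rise therefore reduces total revenue.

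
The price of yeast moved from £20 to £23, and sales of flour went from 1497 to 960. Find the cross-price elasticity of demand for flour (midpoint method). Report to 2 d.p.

-3.13

ΔQ_x = 960 − 1497 = -537; ΔP_y = 23 − 20 = 3.
Midpoints: P̄_y = 21.50, Q̄_x = 1228.5.
ε_xy = (ΔQ_x/ΔP_y)(P̄_y/Q̄_x) = (-537/3)(21.50/1228.5).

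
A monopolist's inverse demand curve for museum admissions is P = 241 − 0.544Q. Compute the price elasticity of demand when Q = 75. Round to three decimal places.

At Q = 75, P = 241 − 0.544(75) = 200.20.
dP/dQ = −0.544, so dQ/dP = 1/(−0.544) = -1.838.
ε = (dQ/dP)(P/Q) = (-1.838)(200.20/75).

-4.907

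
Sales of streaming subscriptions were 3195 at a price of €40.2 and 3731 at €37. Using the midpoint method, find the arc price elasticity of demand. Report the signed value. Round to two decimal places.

ΔQ = 3731 − 3195 = 536; ΔP = 37 − 40.2 = -3.2.
Midpoints: P̄ = 38.60, Q̄ = 3463.0.
ε = (ΔQ/ΔP)(P̄/Q̄) = (536/-3.2)(38.60/3463.0).

-1.87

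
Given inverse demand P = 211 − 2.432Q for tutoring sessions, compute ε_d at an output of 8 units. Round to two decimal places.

At Q = 8, P = 211 − 2.432(8) = 191.54.
dP/dQ = −2.432, so dQ/dP = 1/(−2.432) = -0.411.
ε = (dQ/dP)(P/Q) = (-0.411)(191.54/8).

-9.84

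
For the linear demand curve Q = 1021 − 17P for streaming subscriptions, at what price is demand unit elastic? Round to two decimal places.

30.03

For linear demand Q = a − bP, ε = −bP/(a − bP). |ε| = 1 when bP = a − bP, i.e. P = a/(2b).
P = 1021/(2·17) = 1021/34 = 30.0294.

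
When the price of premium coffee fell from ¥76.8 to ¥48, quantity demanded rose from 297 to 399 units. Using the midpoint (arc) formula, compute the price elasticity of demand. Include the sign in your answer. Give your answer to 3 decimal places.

ΔQ = 399 − 297 = 102; ΔP = 48 − 76.8 = -28.8.
Midpoints: P̄ = 62.40, Q̄ = 348.0.
ε = (ΔQ/ΔP)(P̄/Q̄) = (102/-28.8)(62.40/348.0).

-0.635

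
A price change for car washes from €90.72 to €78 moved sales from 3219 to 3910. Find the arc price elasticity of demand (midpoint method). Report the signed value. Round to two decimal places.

ΔQ = 3910 − 3219 = 691; ΔP = 78 − 90.72 = -12.72.
Midpoints: P̄ = 84.36, Q̄ = 3564.5.
ε = (ΔQ/ΔP)(P̄/Q̄) = (691/-12.72)(84.36/3564.5).

-1.29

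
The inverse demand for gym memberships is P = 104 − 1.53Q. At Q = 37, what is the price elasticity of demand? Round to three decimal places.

At Q = 37, P = 104 − 1.53(37) = 47.39.
dP/dQ = −1.53, so dQ/dP = 1/(−1.53) = -0.654.
ε = (dQ/dP)(P/Q) = (-0.654)(47.39/37).

-0.837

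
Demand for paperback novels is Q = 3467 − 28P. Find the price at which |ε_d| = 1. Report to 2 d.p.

For linear demand Q = a − bP, ε = −bP/(a − bP). |ε| = 1 when bP = a − bP, i.e. P = a/(2b).
P = 3467/(2·28) = 3467/56 = 61.9107.

61.91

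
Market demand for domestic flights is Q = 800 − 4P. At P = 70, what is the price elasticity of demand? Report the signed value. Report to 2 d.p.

At P = 70, Q = 520.
dQ/dP = −4.
ε = (dQ/dP)(P/Q) = (-4)(70/520).
|ε| < 1, so demand is inelastic at this price.

-0.54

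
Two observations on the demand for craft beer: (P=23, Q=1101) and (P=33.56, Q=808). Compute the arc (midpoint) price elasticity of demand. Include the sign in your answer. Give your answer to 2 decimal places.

-0.82

ΔQ = 808 − 1101 = -293; ΔP = 33.56 − 23 = 10.56.
Midpoints: P̄ = 28.28, Q̄ = 954.5.
ε = (ΔQ/ΔP)(P̄/Q̄) = (-293/10.56)(28.28/954.5).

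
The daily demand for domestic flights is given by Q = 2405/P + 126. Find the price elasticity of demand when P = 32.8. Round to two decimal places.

At P = 32.8, Q = 199.323.
dQ/dP = −2405/P² = -2.235.
ε = (dQ/dP)(P/Q) = (-2.235)(32.8/199.323).
|ε| < 1, so demand is inelastic at this price.

-0.37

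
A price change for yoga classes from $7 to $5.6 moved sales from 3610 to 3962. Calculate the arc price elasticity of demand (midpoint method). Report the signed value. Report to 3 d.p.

ΔQ = 3962 − 3610 = 352; ΔP = 5.6 − 7 = -1.4.
Midpoints: P̄ = 6.30, Q̄ = 3786.0.
ε = (ΔQ/ΔP)(P̄/Q̄) = (352/-1.4)(6.30/3786.0).

-0.418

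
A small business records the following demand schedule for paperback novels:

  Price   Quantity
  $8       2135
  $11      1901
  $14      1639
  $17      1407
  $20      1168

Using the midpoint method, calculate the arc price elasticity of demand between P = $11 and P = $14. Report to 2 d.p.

At P = 11, Q = 1901; at P = 14, Q = 1639.
ΔQ = -262, ΔP = 3. Midpoints: P̄ = 12.50, Q̄ = 1770.0.
ε = (ΔQ/ΔP)(P̄/Q̄) = (-262/3)(12.50/1770.0).

-0.62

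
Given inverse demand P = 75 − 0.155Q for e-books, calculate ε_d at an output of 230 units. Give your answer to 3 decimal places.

At Q = 230, P = 75 − 0.155(230) = 39.35.
dP/dQ = −0.155, so dQ/dP = 1/(−0.155) = -6.452.
ε = (dQ/dP)(P/Q) = (-6.452)(39.35/230).

-1.104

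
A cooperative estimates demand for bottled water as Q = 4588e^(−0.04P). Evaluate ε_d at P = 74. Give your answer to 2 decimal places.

At P = 74, Q = 237.745.
dQ/dP = −0.04·4588e^(−0.04P) = −0.04Q = -9.510.
ε = (dQ/dP)(P/Q) = (-9.510)(74/237.745).
|ε| > 1, so demand is elastic at this price.

-2.96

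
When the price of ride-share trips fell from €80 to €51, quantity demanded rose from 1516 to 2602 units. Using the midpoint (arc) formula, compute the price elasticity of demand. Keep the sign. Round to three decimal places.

ΔQ = 2602 − 1516 = 1086; ΔP = 51 − 80 = -29.
Midpoints: P̄ = 65.50, Q̄ = 2059.0.
ε = (ΔQ/ΔP)(P̄/Q̄) = (1086/-29)(65.50/2059.0).

-1.191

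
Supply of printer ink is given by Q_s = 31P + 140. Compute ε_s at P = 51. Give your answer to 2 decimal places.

At P = 51, Q_s = 1721.
dQ_s/dP = 31.
ε_s = (dQ_s/dP)(P/Q_s) = (31)(51/1721).

0.92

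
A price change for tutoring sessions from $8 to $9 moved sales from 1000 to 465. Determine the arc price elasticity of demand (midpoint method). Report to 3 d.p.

-6.208

ΔQ = 465 − 1000 = -535; ΔP = 9 − 8 = 1.
Midpoints: P̄ = 8.50, Q̄ = 732.5.
ε = (ΔQ/ΔP)(P̄/Q̄) = (-535/1)(8.50/732.5).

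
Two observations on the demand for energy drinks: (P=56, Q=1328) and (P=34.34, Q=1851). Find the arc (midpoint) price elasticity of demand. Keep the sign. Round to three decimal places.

ΔQ = 1851 − 1328 = 523; ΔP = 34.34 − 56 = -21.66.
Midpoints: P̄ = 45.17, Q̄ = 1589.5.
ε = (ΔQ/ΔP)(P̄/Q̄) = (523/-21.66)(45.17/1589.5).

-0.686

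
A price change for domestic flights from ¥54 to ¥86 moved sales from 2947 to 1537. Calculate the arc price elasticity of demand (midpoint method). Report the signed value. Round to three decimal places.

ΔQ = 1537 − 2947 = -1410; ΔP = 86 − 54 = 32.
Midpoints: P̄ = 70.00, Q̄ = 2242.0.
ε = (ΔQ/ΔP)(P̄/Q̄) = (-1410/32)(70.00/2242.0).

-1.376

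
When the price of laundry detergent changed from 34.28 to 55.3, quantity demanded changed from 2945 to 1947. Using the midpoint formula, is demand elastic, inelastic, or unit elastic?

Arc ε ≈ -0.869.
|ε| = 0.87 < 1.

inelastic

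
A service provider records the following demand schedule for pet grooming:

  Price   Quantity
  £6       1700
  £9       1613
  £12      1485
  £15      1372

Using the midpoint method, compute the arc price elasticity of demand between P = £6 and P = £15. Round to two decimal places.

At P = 6, Q = 1700; at P = 15, Q = 1372.
ΔQ = -328, ΔP = 9. Midpoints: P̄ = 10.50, Q̄ = 1536.0.
ε = (ΔQ/ΔP)(P̄/Q̄) = (-328/9)(10.50/1536.0).

-0.25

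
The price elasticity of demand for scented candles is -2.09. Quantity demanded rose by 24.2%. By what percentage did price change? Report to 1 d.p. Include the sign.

%ΔP ≈ %ΔQ / ε = (24.2%)/(-2.09) = -11.58%.

-11.6%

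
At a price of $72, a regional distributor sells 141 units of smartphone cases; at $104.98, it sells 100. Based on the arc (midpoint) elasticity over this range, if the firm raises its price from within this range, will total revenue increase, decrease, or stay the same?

increase

Arc ε = (-41/32.98)(88.49/120.5) ≈ -0.913.
|ε| = 0.91 < 1, so demand is inelastic. A price rise therefore raises total revenue.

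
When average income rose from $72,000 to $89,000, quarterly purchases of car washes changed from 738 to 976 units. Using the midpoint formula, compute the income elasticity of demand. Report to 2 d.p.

1.32

ΔQ = 238, ΔI = 17000. Midpoints: Ī = 80,500, Q̄ = 857.0.
ε_I = (ΔQ/ΔI)(Ī/Q̄) = (238/17000)(80500/857.0).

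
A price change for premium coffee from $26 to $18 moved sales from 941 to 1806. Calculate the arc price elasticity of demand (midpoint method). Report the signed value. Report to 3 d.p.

-1.732

ΔQ = 1806 − 941 = 865; ΔP = 18 − 26 = -8.
Midpoints: P̄ = 22.00, Q̄ = 1373.5.
ε = (ΔQ/ΔP)(P̄/Q̄) = (865/-8)(22.00/1373.5).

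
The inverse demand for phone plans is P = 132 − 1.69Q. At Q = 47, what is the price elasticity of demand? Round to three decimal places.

-0.662

At Q = 47, P = 132 − 1.69(47) = 52.57.
dP/dQ = −1.69, so dQ/dP = 1/(−1.69) = -0.592.
ε = (dQ/dP)(P/Q) = (-0.592)(52.57/47).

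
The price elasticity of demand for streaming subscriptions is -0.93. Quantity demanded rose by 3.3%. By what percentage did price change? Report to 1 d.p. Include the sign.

%ΔP ≈ %ΔQ / ε = (3.3%)/(-0.93) = -3.55%.

-3.5%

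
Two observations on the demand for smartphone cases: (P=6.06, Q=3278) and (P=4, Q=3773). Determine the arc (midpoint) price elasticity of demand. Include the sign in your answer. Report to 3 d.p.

ΔQ = 3773 − 3278 = 495; ΔP = 4 − 6.06 = -2.06.
Midpoints: P̄ = 5.03, Q̄ = 3525.5.
ε = (ΔQ/ΔP)(P̄/Q̄) = (495/-2.06)(5.03/3525.5).

-0.343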